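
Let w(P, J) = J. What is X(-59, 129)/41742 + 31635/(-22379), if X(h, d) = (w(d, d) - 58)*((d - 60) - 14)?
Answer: -1233118175/934144218 ≈ -1.3201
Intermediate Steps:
X(h, d) = (-74 + d)*(-58 + d) (X(h, d) = (d - 58)*((d - 60) - 14) = (-58 + d)*((-60 + d) - 14) = (-58 + d)*(-74 + d) = (-74 + d)*(-58 + d))
X(-59, 129)/41742 + 31635/(-22379) = (4292 + 129**2 - 132*129)/41742 + 31635/(-22379) = (4292 + 16641 - 17028)*(1/41742) + 31635*(-1/22379) = 3905*(1/41742) - 31635/22379 = 3905/41742 - 31635/22379 = -1233118175/934144218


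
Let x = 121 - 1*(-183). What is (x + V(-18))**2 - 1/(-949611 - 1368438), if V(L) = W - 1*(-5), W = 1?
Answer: 222764508901/2318049 ≈ 96100.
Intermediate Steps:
x = 304 (x = 121 + 183 = 304)
V(L) = 6 (V(L) = 1 - 1*(-5) = 1 + 5 = 6)
(x + V(-18))**2 - 1/(-949611 - 1368438) = (304 + 6)**2 - 1/(-949611 - 1368438) = 310**2 - 1/(-2318049) = 96100 - 1*(-1/2318049) = 96100 + 1/2318049 = 222764508901/2318049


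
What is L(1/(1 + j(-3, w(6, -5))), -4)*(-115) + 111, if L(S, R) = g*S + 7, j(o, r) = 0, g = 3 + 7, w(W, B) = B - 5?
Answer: -1844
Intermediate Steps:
w(W, B) = -5 + B
g = 10
L(S, R) = 7 + 10*S (L(S, R) = 10*S + 7 = 7 + 10*S)
L(1/(1 + j(-3, w(6, -5))), -4)*(-115) + 111 = (7 + 10/(1 + 0))*(-115) + 111 = (7 + 10/1)*(-115) + 111 = (7 + 10*1)*(-115) + 111 = (7 + 10)*(-115) + 111 = 17*(-115) + 111 = -1955 + 111 = -1844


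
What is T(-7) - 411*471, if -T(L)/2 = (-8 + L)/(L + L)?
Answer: -1355082/7 ≈ -1.9358e+5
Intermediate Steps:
T(L) = -(-8 + L)/L (T(L) = -2*(-8 + L)/(L + L) = -2*(-8 + L)/(2*L) = -2*(-8 + L)*1/(2*L) = -(-8 + L)/L)
T(-7) - 411*471 = (8 - 1*(-7))/(-7) - 411*471 = -(8 + 7)/7 - 193581 = -⅐*15 - 193581 = -15/7 - 193581 = -1355082/7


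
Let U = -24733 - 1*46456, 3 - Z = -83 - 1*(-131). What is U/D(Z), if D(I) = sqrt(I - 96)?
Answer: 71189*I*sqrt(141)/141 ≈ 5995.2*I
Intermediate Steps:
Z = -45 (Z = 3 - (-83 - 1*(-131)) = 3 - (-83 + 131) = 3 - 1*48 = 3 - 48 = -45)
D(I) = sqrt(-96 + I)
U = -71189 (U = -24733 - 46456 = -71189)
U/D(Z) = -71189/sqrt(-96 - 45) = -71189*(-I*sqrt(141)/141) = -(-71189)*I*sqrt(141)/141 = 71189*I*sqrt(141)/141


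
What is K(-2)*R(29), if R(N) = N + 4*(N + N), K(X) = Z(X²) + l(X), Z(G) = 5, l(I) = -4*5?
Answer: -3915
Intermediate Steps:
l(I) = -20
K(X) = -15 (K(X) = 5 - 20 = -15)
R(N) = 9*N (R(N) = N + 4*(2*N) = N + 8*N = 9*N)
K(-2)*R(29) = -135*29 = -15*261 = -3915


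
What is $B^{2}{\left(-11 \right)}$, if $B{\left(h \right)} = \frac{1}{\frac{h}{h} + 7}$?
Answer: $\frac{1}{64} \approx 0.015625$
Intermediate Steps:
$B{\left(h \right)} = \frac{1}{8}$ ($B{\left(h \right)} = \frac{1}{1 + 7} = \frac{1}{8}$)
$B^{2}{\left(-11 \right)} = \left(\frac{1}{8}\right)^{2} = \frac{1}{64}$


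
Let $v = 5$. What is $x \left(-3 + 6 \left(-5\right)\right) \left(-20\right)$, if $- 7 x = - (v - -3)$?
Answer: $\frac{5280}{7} \approx 754.29$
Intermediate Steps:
$x = \frac{8}{7}$ ($x = - \frac{\left(-1\right) \left(5 - -3\right)}{7} = - \frac{\left(-1\right) \left(5 + 3\right)}{7} = - \frac{\left(-1\right) 8}{7} = \left(- \frac{1}{7}\right) \left(-8\right) = \frac{8}{7} \approx 1.1429$)
$x \left(-3 + 6 \left(-5\right)\right) \left(-20\right) = \frac{8 \left(-3 + 6 \left(-5\right)\right)}{7} \left(-20\right) = \frac{8 \left(-3 - 30\right)}{7} \left(-20\right) = \frac{8}{7} \left(-33\right) \left(-20\right) = \left(- \frac{264}{7}\right) \left(-20\right) = \frac{5280}{7}$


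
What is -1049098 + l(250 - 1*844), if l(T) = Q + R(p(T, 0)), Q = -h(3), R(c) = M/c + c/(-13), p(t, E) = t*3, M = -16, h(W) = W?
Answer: -12150149017/11583 ≈ -1.0490e+6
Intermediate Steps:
p(t, E) = 3*t
R(c) = -16/c - c/13 (R(c) = -16/c + c/(-13) = -16/c + c*(-1/13) = -16/c - c/13)
Q = -3 (Q = -1*3 = -3)
l(T) = -3 - 16/(3*T) - 3*T/13 (l(T) = -3 + (-16*1/(3*T) - 3*T/13) = -3 + (-16/(3*T) - 3*T/13) = -3 - 16/(3*T) - 3*T/13)
-1049098 + l(250 - 1*844) = -1049098 + (-208 + 9*(250 - 1*844)*(-13 - (250 - 1*844)))/(39*(250 - 1*844)) = -1049098 + (-208 + 9*(250 - 844)*(-13 - (250 - 844)))/(39*(250 - 844)) = -1049098 + (1/39)*(-208 + 9*(-594)*(-13 - 1*(-594)))/(-594) = -1049098 + (1/39)*(-1/594)*(-208 + 9*(-594)*(-13 + 594)) = -1049098 + (1/39)*(-1/594)*(-208 + 9*(-594)*581) = -1049098 + (1/39)*(-1/594)*(-208 - 3106026) = -1049098 + (1/39)*(-1/594)*(-3106234) = -1049098 + 1553117/11583 = -12150149017/11583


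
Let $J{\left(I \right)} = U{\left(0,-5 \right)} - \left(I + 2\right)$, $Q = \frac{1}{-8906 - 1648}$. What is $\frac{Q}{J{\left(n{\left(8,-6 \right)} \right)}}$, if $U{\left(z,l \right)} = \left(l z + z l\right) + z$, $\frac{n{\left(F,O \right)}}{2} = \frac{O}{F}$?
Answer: $\frac{1}{5277} \approx 0.0001895$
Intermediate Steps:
$n{\left(F,O \right)} = \frac{2 O}{F}$ ($n{\left(F,O \right)} = 2 \frac{O}{F} = \frac{2 O}{F}$)
$Q = - \frac{1}{10554}$ ($Q = \frac{1}{-10554} = - \frac{1}{10554} \approx -9.4751 \cdot 10^{-5}$)
$U{\left(z,l \right)} = z + 2 l z$ ($U{\left(z,l \right)} = \left(l z + l z\right) + z = 2 l z + z = z + 2 l z$)
$J{\left(I \right)} = -2 - I$ ($J{\left(I \right)} = 0 \left(1 + 2 \left(-5\right)\right) - \left(I + 2\right) = 0 \left(1 - 10\right) - \left(2 + I\right) = 0 \left(-9\right) - \left(2 + I\right) = 0 - \left(2 + I\right) = -2 - I$)
$\frac{Q}{J{\left(n{\left(8,-6 \right)} \right)}} = - \frac{1}{10554 \left(-2 - 2 \left(-6\right) \frac{1}{8}\right)} = - \frac{1}{10554 \left(-2 - - \frac{3}{2}\right)} = - \frac{1}{10554 \left(-2 + \frac{3}{2}\right)} = - \frac{1}{10554 \left(- \frac{1}{2}\right)} = \left(- \frac{1}{10554}\right) \left(-2\right) = \frac{1}{5277}$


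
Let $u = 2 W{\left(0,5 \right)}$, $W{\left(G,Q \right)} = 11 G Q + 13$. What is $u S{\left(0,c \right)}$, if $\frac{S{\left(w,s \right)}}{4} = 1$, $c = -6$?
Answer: $104$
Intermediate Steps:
$S{\left(w,s \right)} = 4$ ($S{\left(w,s \right)} = 4 \cdot 1 = 4$)
$W{\left(G,Q \right)} = 13 + 11 G Q$ ($W{\left(G,Q \right)} = 11 G Q + 13 = 13 + 11 G Q$)
$u = 26$ ($u = 2 \left(13 + 11 \cdot 0 \cdot 5\right) = 2 \left(13 + 0\right) = 2 \cdot 13 = 26$)
$u S{\left(0,c \right)} = 26 \cdot 4 = 104$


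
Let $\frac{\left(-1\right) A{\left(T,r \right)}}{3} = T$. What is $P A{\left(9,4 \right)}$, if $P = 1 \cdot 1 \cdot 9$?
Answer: $-243$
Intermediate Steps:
$P = 9$ ($P = 1 \cdot 9 = 9$)
$A{\left(T,r \right)} = - 3 T$
$P A{\left(9,4 \right)} = 9 \left(\left(-3\right) 9\right) = 9 \left(-27\right) = -243$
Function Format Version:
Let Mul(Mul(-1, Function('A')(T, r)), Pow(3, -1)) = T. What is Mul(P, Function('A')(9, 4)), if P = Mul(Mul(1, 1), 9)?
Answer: -243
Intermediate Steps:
P = 9 (P = Mul(1, 9) = 9)
Function('A')(T, r) = Mul(-3, T)
Mul(P, Function('A')(9, 4)) = Mul(9, Mul(-3, 9)) = Mul(9, -27) = -243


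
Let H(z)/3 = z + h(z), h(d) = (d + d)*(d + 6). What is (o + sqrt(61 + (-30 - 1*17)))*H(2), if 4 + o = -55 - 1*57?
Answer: -11832 + 102*sqrt(14) ≈ -11450.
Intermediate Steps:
h(d) = 2*d*(6 + d) (h(d) = (2*d)*(6 + d) = 2*d*(6 + d))
o = -116 (o = -4 + (-55 - 1*57) = -4 + (-55 - 57) = -4 - 112 = -116)
H(z) = 3*z + 6*z*(6 + z) (H(z) = 3*(z + 2*z*(6 + z)) = 3*z + 6*z*(6 + z))
(o + sqrt(61 + (-30 - 1*17)))*H(2) = (-116 + sqrt(61 + (-30 - 1*17)))*(3*2*(13 + 2*2)) = (-116 + sqrt(61 + (-30 - 17)))*(3*2*(13 + 4)) = (-116 + sqrt(61 - 47))*(3*2*17) = (-116 + sqrt(14))*102 = -11832 + 102*sqrt(14)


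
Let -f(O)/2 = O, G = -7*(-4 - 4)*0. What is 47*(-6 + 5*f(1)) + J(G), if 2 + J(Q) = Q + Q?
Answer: -754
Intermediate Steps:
G = 0 (G = -(-56)*0 = -7*0 = 0)
f(O) = -2*O
J(Q) = -2 + 2*Q (J(Q) = -2 + (Q + Q) = -2 + 2*Q)
47*(-6 + 5*f(1)) + J(G) = 47*(-6 + 5*(-2*1)) + (-2 + 2*0) = 47*(-6 + 5*(-2)) + (-2 + 0) = 47*(-6 - 10) - 2 = 47*(-16) - 2 = -752 - 2 = -754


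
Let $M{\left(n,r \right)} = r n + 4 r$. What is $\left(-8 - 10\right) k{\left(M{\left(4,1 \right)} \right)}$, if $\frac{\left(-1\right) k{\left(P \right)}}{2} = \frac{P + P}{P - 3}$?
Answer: $\frac{576}{5} \approx 115.2$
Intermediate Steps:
$M{\left(n,r \right)} = 4 r + n r$ ($M{\left(n,r \right)} = n r + 4 r = 4 r + n r$)
$k{\left(P \right)} = - \frac{4 P}{-3 + P}$ ($k{\left(P \right)} = - 2 \frac{P + P}{P - 3} = - 2 \frac{2 P}{-3 + P} = - \frac{4 P}{-3 + P}$)
$\left(-8 - 10\right) k{\left(M{\left(4,1 \right)} \right)} = \left(-8 - 10\right) \left(- \frac{4 \cdot 1 \left(4 + 4\right)}{-3 + 1 \left(4 + 4\right)}\right) = - 18 \left(- \frac{4 \cdot 1 \cdot 8}{-3 + 1 \cdot 8}\right) = - 18 \left(\left(-4\right) 8 \frac{1}{-3 + 8}\right) = - 18 \left(\left(-4\right) 8 \cdot \frac{1}{5}\right) = \left(-18\right) \left(- \frac{32}{5}\right) = \frac{576}{5}$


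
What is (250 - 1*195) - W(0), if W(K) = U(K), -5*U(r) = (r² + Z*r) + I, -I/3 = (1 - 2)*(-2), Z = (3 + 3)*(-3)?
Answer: 269/5 ≈ 53.800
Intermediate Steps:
Z = -18 (Z = 6*(-3) = -18)
I = -6 (I = -3*(1 - 2)*(-2) = -(-3)*(-2) = -3*2 = -6)
U(r) = 6/5 - r²/5 + 18*r/5 (U(r) = -((r² - 18*r) - 6)/5 = -(-6 + r² - 18*r)/5 = 6/5 - r²/5 + 18*r/5)
W(K) = 6/5 - K²/5 + 18*K/5
(250 - 1*195) - W(0) = (250 - 1*195) - (6/5 - ⅕*0² + (18/5)*0) = (250 - 195) - (6/5 - ⅕*0 + 0) = 55 - (6/5 + 0 + 0) = 55 - 1*6/5 = 55 - 6/5 = 269/5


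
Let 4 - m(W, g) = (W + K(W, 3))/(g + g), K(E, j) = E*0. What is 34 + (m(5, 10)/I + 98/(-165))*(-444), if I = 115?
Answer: 358287/1265 ≈ 283.23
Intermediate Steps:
K(E, j) = 0
m(W, g) = 4 - W/(2*g) (m(W, g) = 4 - (W + 0)/(g + g) = 4 - W/(2*g))
34 + (m(5, 10)/I + 98/(-165))*(-444) = 34 + ((4 - ½*5/10)/115 + 98/(-165))*(-444) = 34 + ((4 - ½*5*⅒)*(1/115) + 98*(-1/165))*(-444) = 34 + ((4 - ¼)*(1/115) - 98/165)*(-444) = 34 + ((15/4)*(1/115) - 98/165)*(-444) = 34 + (3/92 - 98/165)*(-444) = 34 - 8521/15180*(-444) = 34 + 315277/1265 = 358287/1265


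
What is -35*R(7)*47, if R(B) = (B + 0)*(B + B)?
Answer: -161210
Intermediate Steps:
R(B) = 2*B**2 (R(B) = B*(2*B) = 2*B**2)
-35*R(7)*47 = -70*7**2*47 = -70*49*47 = -35*98*47 = -3430*47 = -161210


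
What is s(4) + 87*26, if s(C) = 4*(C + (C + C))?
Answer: 2310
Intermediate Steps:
s(C) = 12*C (s(C) = 4*(C + 2*C) = 4*(3*C) = 12*C)
s(4) + 87*26 = 12*4 + 87*26 = 48 + 2262 = 2310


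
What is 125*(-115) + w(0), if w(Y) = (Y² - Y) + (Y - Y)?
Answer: -14375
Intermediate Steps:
w(Y) = Y² - Y (w(Y) = (Y² - Y) + 0 = Y² - Y)
125*(-115) + w(0) = 125*(-115) + 0*(-1 + 0) = -14375 + 0*(-1) = -14375 + 0 = -14375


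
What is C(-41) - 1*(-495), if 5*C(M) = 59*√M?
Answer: 495 + 59*I*√41/5 ≈ 495.0 + 75.557*I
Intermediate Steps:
C(M) = 59*√M/5 (C(M) = (59*√M)/5 = 59*√M/5)
C(-41) - 1*(-495) = 59*√(-41)/5 - 1*(-495) = 59*(I*√41)/5 + 495 = 59*I*√41/5 + 495 = 495 + 59*I*√41/5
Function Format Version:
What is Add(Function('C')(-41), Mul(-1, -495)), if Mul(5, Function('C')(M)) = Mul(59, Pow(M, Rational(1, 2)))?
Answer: Add(495, Mul(Rational(59, 5), I, Pow(41, Rational(1, 2)))) ≈ Add(495.00, Mul(75.557, I))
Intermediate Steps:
Function('C')(M) = Mul(Rational(59, 5), Pow(M, Rational(1, 2))) (Function('C')(M) = Mul(Rational(1, 5), Mul(59, Pow(M, Rational(1, 2)))) = Mul(Rational(59, 5), Pow(M, Rational(1, 2))))
Add(Function('C')(-41), Mul(-1, -495)) = Add(Mul(Rational(59, 5), Pow(-41, Rational(1, 2))), Mul(-1, -495)) = Add(Mul(Rational(59, 5), Mul(I, Pow(41, Rational(1, 2)))), 495) = Add(Mul(Rational(59, 5), I, Pow(41, Rational(1, 2))), 495) = Add(495, Mul(Rational(59, 5), I, Pow(41, Rational(1, 2))))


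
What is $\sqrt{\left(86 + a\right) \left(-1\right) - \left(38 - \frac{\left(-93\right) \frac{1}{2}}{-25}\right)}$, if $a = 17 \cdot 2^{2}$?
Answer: $\frac{i \sqrt{19014}}{10} \approx 13.789 i$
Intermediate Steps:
$a = 68$ ($a = 17 \cdot 4 = 68$)
$\sqrt{\left(86 + a\right) \left(-1\right) - \left(38 - \frac{\left(-93\right) \frac{1}{2}}{-25}\right)} = \sqrt{\left(86 + 68\right) \left(-1\right) - \left(38 - \frac{\left(-93\right) \frac{1}{2}}{-25}\right)} = \sqrt{154 \left(-1\right) - \left(38 + \frac{\left(-93\right) \frac{1}{2}}{25}\right)} = \sqrt{-154 - \frac{1807}{50}} = \sqrt{- \frac{9507}{50}} = \frac{i \sqrt{19014}}{10}$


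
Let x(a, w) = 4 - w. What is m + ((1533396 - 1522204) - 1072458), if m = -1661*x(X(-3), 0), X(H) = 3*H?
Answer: -1067910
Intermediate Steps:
m = -6644 (m = -1661*(4 - 1*0) = -1661*(4 + 0) = -1661*4 = -6644)
m + ((1533396 - 1522204) - 1072458) = -6644 + ((1533396 - 1522204) - 1072458) = -6644 + (11192 - 1072458) = -6644 - 1061266 = -1067910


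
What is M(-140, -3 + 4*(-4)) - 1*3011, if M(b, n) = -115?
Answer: -3126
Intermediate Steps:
M(-140, -3 + 4*(-4)) - 1*3011 = -115 - 1*3011 = -115 - 3011 = -3126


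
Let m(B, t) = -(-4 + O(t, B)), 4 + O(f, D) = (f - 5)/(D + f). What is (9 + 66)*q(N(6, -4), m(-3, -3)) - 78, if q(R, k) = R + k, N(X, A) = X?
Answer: 872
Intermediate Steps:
O(f, D) = -4 + (-5 + f)/(D + f) (O(f, D) = -4 + (f - 5)/(D + f) = -4 + (-5 + f)/(D + f))
m(B, t) = 4 - (-5 - 4*B - 3*t)/(B + t) (m(B, t) = -(-4 + (-5 - 4*B - 3*t)/(B + t)) = 4 - (-5 - 4*B - 3*t)/(B + t))
(9 + 66)*q(N(6, -4), m(-3, -3)) - 78 = (9 + 66)*(6 + (5 + 7*(-3) + 8*(-3))/(-3 - 3)) - 78 = 75*(6 + (5 - 21 - 24)/(-6)) - 78 = 75*(6 - 1/6*(-40)) - 78 = 75*(6 + 20/3) - 78 = 75*(38/3) - 78 = 950 - 78 = 872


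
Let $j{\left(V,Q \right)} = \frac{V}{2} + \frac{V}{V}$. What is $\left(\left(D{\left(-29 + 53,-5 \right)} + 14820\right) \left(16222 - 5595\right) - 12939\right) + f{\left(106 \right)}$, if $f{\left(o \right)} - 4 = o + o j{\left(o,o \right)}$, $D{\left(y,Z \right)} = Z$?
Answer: $157431900$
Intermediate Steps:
$j{\left(V,Q \right)} = 1 + \frac{V}{2}$ ($j{\left(V,Q \right)} = V \frac{1}{2} + 1 = \frac{V}{2} + 1 = 1 + \frac{V}{2}$)
$f{\left(o \right)} = 4 + o + o \left(1 + \frac{o}{2}\right)$ ($f{\left(o \right)} = 4 + \left(o + o \left(1 + \frac{o}{2}\right)\right) = 4 + o + o \left(1 + \frac{o}{2}\right)$)
$\left(\left(D{\left(-29 + 53,-5 \right)} + 14820\right) \left(16222 - 5595\right) - 12939\right) + f{\left(106 \right)} = \left(\left(-5 + 14820\right) \left(16222 - 5595\right) - 12939\right) + \left(4 + \frac{106^{2}}{2} + 2 \cdot 106\right) = \left(14815 \cdot 10627 - 12939\right) + \left(4 + \frac{1}{2} \cdot 11236 + 212\right) = \left(157439005 - 12939\right) + \left(4 + 5618 + 212\right) = 157426066 + 5834 = 157431900$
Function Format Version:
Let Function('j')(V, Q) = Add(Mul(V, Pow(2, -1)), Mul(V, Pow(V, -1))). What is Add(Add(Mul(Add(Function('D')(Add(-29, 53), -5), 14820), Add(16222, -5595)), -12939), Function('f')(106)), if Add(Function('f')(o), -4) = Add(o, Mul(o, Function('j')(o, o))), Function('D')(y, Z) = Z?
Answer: 157431900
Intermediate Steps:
Function('j')(V, Q) = Add(1, Mul(Rational(1, 2), V)) (Function('j')(V, Q) = Add(Mul(V, Rational(1, 2)), 1) = Add(Mul(Rational(1, 2), V), 1) = Add(1, Mul(Rational(1, 2), V)))
Function('f')(o) = Add(4, o, Mul(o, Add(1, Mul(Rational(1, 2), o)))) (Function('f')(o) = Add(4, Add(o, Mul(o, Add(1, Mul(Rational(1, 2), o))))) = Add(4, o, Mul(o, Add(1, Mul(Rational(1, 2), o)))))
Add(Add(Mul(Add(Function('D')(Add(-29, 53), -5), 14820), Add(16222, -5595)), -12939), Function('f')(106)) = Add(Add(Mul(Add(-5, 14820), Add(16222, -5595)), -12939), Add(4, Mul(Rational(1, 2), Pow(106, 2)), Mul(2, 106))) = Add(Add(Mul(14815, 10627), -12939), Add(4, Mul(Rational(1, 2), 11236), 212)) = Add(Add(157439005, -12939), Add(4, 5618, 212)) = Add(157426066, 5834) = 157431900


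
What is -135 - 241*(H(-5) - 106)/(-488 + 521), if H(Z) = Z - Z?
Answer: 21091/33 ≈ 639.12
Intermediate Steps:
H(Z) = 0
-135 - 241*(H(-5) - 106)/(-488 + 521) = -135 - 241*(0 - 106)/(-488 + 521) = -135 - (-25546)/33 = -135 - 241*(-106/33) = -135 + 25546/33 = 21091/33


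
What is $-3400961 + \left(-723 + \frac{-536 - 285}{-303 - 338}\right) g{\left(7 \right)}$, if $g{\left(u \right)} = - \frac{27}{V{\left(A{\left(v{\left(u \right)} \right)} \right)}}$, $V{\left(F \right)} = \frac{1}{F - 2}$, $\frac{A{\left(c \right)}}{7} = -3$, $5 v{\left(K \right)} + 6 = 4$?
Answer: $- \frac{2467304263}{641} \approx -3.8491 \cdot 10^{6}$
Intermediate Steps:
$v{\left(K \right)} = - \frac{2}{5}$ ($v{\left(K \right)} = - \frac{6}{5} + \frac{1}{5} \cdot 4 = - \frac{6}{5} + \frac{4}{5} = - \frac{2}{5}$)
$A{\left(c \right)} = -21$ ($A{\left(c \right)} = 7 \left(-3\right) = -21$)
$V{\left(F \right)} = \frac{1}{-2 + F}$
$g{\left(u \right)} = 621$ ($g{\left(u \right)} = - \frac{27}{\frac{1}{-2 - 21}} = - \frac{27}{\frac{1}{-23}} = - \frac{27}{- \frac{1}{23}} = \left(-27\right) \left(-23\right) = 621$)
$-3400961 + \left(-723 + \frac{-536 - 285}{-303 - 338}\right) g{\left(7 \right)} = -3400961 + \left(-723 + \frac{-536 - 285}{-303 - 338}\right) 621 = -3400961 + \left(-723 - \frac{821}{-641}\right) 621 = -3400961 + \left(-723 - - \frac{821}{641}\right) 621 = -3400961 + \left(-723 + \frac{821}{641}\right) 621 = -3400961 - \frac{287288262}{641} = - \frac{2467304263}{641}$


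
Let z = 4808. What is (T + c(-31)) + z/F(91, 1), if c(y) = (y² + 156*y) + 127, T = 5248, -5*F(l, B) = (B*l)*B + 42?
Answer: 175460/133 ≈ 1319.2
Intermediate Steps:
F(l, B) = -42/5 - l*B²/5 (F(l, B) = -((B*l)*B + 42)/5 = -(l*B² + 42)/5 = -(42 + l*B²)/5 = -42/5 - l*B²/5)
c(y) = 127 + y² + 156*y
(T + c(-31)) + z/F(91, 1) = (5248 + (127 + (-31)² + 156*(-31))) + 4808/(-42/5 - ⅕*91*1²) = (5248 + (127 + 961 - 4836)) + 4808/(-42/5 - ⅕*91*1) = (5248 - 3748) + 4808/(-42/5 - 91/5) = 1500 + 4808/(-133/5) = 1500 + 4808*(-5/133) = 1500 - 24040/133 = 175460/133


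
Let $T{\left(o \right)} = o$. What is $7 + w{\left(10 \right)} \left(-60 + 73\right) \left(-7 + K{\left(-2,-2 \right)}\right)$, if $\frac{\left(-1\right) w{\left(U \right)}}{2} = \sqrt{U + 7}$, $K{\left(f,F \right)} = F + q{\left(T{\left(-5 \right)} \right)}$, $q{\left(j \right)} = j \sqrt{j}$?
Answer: $7 + 234 \sqrt{17} + 130 i \sqrt{85} \approx 971.81 + 1198.5 i$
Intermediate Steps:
$q{\left(j \right)} = j^{\frac{3}{2}}$
$K{\left(f,F \right)} = F - 5 i \sqrt{5}$ ($K{\left(f,F \right)} = F + \left(-5\right)^{\frac{3}{2}} = F - 5 i \sqrt{5}$)
$w{\left(U \right)} = - 2 \sqrt{7 + U}$ ($w{\left(U \right)} = - 2 \sqrt{U + 7} = - 2 \sqrt{7 + U}$)
$7 + w{\left(10 \right)} \left(-60 + 73\right) \left(-7 + K{\left(-2,-2 \right)}\right) = 7 + - 2 \sqrt{7 + 10} \left(-60 + 73\right) \left(-7 - \left(2 + 5 i \sqrt{5}\right)\right) = 7 + - 2 \sqrt{17} \cdot 13 \left(-9 - 5 i \sqrt{5}\right) = 7 + - 2 \sqrt{17} \left(-117 - 65 i \sqrt{5}\right) = 7 - 2 \sqrt{17} \left(-117 - 65 i \sqrt{5}\right)$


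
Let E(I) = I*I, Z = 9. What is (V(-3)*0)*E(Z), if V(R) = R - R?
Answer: 0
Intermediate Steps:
V(R) = 0
E(I) = I²
(V(-3)*0)*E(Z) = (0*0)*9² = 0*81 = 0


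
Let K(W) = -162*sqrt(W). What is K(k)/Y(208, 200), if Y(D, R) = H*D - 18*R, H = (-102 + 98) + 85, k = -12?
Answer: -9*I*sqrt(3)/368 ≈ -0.04236*I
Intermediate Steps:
H = 81 (H = -4 + 85 = 81)
Y(D, R) = -18*R + 81*D (Y(D, R) = 81*D - 18*R = -18*R + 81*D)
K(k)/Y(208, 200) = (-324*I*sqrt(3))/(-18*200 + 81*208) = (-324*I*sqrt(3))/(-3600 + 16848) = -324*I*sqrt(3)/13248 = -324*I*sqrt(3)*(1/13248) = -9*I*sqrt(3)/368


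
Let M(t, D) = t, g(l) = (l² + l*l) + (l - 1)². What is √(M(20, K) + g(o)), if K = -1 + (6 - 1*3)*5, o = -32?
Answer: √3157 ≈ 56.187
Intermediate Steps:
g(l) = (-1 + l)² + 2*l² (g(l) = (l² + l²) + (-1 + l)² = 2*l² + (-1 + l)² = (-1 + l)² + 2*l²)
K = 14 (K = -1 + (6 - 3)*5 = -1 + 3*5 = -1 + 15 = 14)
√(M(20, K) + g(o)) = √(20 + ((-1 - 32)² + 2*(-32)²)) = √(20 + ((-33)² + 2*1024)) = √(20 + (1089 + 2048)) = √(20 + 3137) = √3157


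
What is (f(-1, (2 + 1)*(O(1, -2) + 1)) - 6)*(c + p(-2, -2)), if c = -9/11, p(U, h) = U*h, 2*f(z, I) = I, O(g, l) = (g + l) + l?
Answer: -315/11 ≈ -28.636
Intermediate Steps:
O(g, l) = g + 2*l
f(z, I) = I/2
c = -9/11 (c = -9*1/11 = -9/11 ≈ -0.81818)
(f(-1, (2 + 1)*(O(1, -2) + 1)) - 6)*(c + p(-2, -2)) = (((2 + 1)*((1 + 2*(-2)) + 1))/2 - 6)*(-9/11 - 2*(-2)) = ((3*((1 - 4) + 1))/2 - 6)*(-9/11 + 4) = ((3*(-3 + 1))/2 - 6)*(35/11) = ((3*(-2))/2 - 6)*(35/11) = ((1/2)*(-6) - 6)*(35/11) = (-3 - 6)*(35/11) = -9*35/11 = -315/11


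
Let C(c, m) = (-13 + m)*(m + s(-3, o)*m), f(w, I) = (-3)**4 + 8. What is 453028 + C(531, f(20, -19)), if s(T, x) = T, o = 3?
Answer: 439500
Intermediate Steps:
f(w, I) = 89 (f(w, I) = 81 + 8 = 89)
C(c, m) = -2*m*(-13 + m) (C(c, m) = (-13 + m)*(m - 3*m) = (-13 + m)*(-2*m) = -2*m*(-13 + m))
453028 + C(531, f(20, -19)) = 453028 + 2*89*(13 - 1*89) = 453028 + 2*89*(13 - 89) = 453028 + 2*89*(-76) = 453028 - 13528 = 439500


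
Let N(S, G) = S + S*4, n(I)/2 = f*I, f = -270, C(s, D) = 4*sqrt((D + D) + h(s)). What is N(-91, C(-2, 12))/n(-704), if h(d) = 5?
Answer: -91/76032 ≈ -0.0011969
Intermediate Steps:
C(s, D) = 4*sqrt(5 + 2*D) (C(s, D) = 4*sqrt((D + D) + 5) = 4*sqrt(2*D + 5) = 4*sqrt(5 + 2*D))
n(I) = -540*I (n(I) = 2*(-270*I) = -540*I)
N(S, G) = 5*S (N(S, G) = S + 4*S = 5*S)
N(-91, C(-2, 12))/n(-704) = (5*(-91))/((-540*(-704))) = -455/380160 = -455*1/380160 = -91/76032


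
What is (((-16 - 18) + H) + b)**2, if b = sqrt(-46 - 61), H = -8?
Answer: (42 - I*sqrt(107))**2 ≈ 1657.0 - 868.9*I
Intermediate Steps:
b = I*sqrt(107) (b = sqrt(-107) = I*sqrt(107) ≈ 10.344*I)
(((-16 - 18) + H) + b)**2 = (((-16 - 18) - 8) + I*sqrt(107))**2 = ((-34 - 8) + I*sqrt(107))**2 = (-42 + I*sqrt(107))**2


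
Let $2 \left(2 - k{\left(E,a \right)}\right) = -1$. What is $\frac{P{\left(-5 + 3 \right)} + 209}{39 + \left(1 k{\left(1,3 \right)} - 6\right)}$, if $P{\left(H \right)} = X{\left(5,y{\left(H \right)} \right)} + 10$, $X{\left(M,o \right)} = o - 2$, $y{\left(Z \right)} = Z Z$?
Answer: $\frac{442}{71} \approx 6.2253$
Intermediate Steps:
$k{\left(E,a \right)} = \frac{5}{2}$ ($k{\left(E,a \right)} = 2 - - \frac{1}{2} = 2 + \frac{1}{2} = \frac{5}{2}$)
$y{\left(Z \right)} = Z^{2}$
$X{\left(M,o \right)} = -2 + o$
$P{\left(H \right)} = 8 + H^{2}$ ($P{\left(H \right)} = \left(-2 + H^{2}\right) + 10 = 8 + H^{2}$)
$\frac{P{\left(-5 + 3 \right)} + 209}{39 + \left(1 k{\left(1,3 \right)} - 6\right)} = \frac{\left(8 + \left(-5 + 3\right)^{2}\right) + 209}{39 + \left(1 \cdot \frac{5}{2} - 6\right)} = \frac{\left(8 + \left(-2\right)^{2}\right) + 209}{39 + \left(\frac{5}{2} - 6\right)} = \frac{\left(8 + 4\right) + 209}{39 - \frac{7}{2}} = \frac{12 + 209}{\frac{71}{2}} = 221 \cdot \frac{2}{71} = \frac{442}{71}$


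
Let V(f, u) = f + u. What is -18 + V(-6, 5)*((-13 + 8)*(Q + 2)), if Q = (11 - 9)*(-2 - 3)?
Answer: -58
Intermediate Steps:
Q = -10 (Q = 2*(-5) = -10)
-18 + V(-6, 5)*((-13 + 8)*(Q + 2)) = -18 + (-6 + 5)*((-13 + 8)*(-10 + 2)) = -18 - (-5)*(-8) = -18 - 1*40 = -18 - 40 = -58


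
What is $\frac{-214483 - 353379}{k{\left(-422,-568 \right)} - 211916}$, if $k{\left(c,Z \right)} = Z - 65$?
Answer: $\frac{567862}{212549} \approx 2.6717$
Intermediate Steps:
$k{\left(c,Z \right)} = -65 + Z$
$\frac{-214483 - 353379}{k{\left(-422,-568 \right)} - 211916} = \frac{-214483 - 353379}{\left(-65 - 568\right) - 211916} = - \frac{567862}{-633 - 211916} = - \frac{567862}{-212549} = \left(-567862\right) \left(- \frac{1}{212549}\right) = \frac{567862}{212549}$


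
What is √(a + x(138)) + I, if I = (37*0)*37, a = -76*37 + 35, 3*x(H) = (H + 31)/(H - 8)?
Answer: I*√2498910/30 ≈ 52.693*I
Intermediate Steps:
x(H) = (31 + H)/(3*(-8 + H)) (x(H) = ((H + 31)/(H - 8))/3 = ((31 + H)/(-8 + H))/3 = (31 + H)/(3*(-8 + H)))
a = -2777 (a = -2812 + 35 = -2777)
I = 0 (I = 0*37 = 0)
√(a + x(138)) + I = √(-2777 + (31 + 138)/(3*(-8 + 138))) + 0 = √(-2777 + (⅓)*169/130) + 0 = √(-2777 + (⅓)*(1/130)*169) + 0 = √(-2777 + 13/30) + 0 = √(-83297/30) + 0 = I*√2498910/30 + 0 = I*√2498910/30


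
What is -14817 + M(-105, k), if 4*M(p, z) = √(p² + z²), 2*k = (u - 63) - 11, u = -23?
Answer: -14817 + √53509/8 ≈ -14788.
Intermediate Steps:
k = -97/2 (k = ((-23 - 63) - 11)/2 = (-86 - 11)/2 = (½)*(-97) = -97/2 ≈ -48.500)
M(p, z) = √(p² + z²)/4
-14817 + M(-105, k) = -14817 + √((-105)² + (-97/2)²)/4 = -14817 + √(11025 + 9409/4)/4 = -14817 + √(53509/4)/4 = -14817 + (√53509/2)/4 = -14817 + √53509/8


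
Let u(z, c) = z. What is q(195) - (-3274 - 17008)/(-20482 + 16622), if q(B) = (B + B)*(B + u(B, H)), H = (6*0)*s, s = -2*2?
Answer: 293542859/1930 ≈ 1.5209e+5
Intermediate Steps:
s = -4
H = 0 (H = (6*0)*(-4) = 0*(-4) = 0)
q(B) = 4*B² (q(B) = (B + B)*(B + B) = (2*B)*(2*B) = 4*B²)
q(195) - (-3274 - 17008)/(-20482 + 16622) = 4*195² - (-3274 - 17008)/(-20482 + 16622) = 4*38025 - (-20282)/(-3860) = 152100 - (-20282)*(-1)/3860 = 152100 - 1*10141/1930 = 152100 - 10141/1930 = 293542859/1930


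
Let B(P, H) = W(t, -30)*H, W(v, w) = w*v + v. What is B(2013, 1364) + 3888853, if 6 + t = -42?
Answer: 5787541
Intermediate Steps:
t = -48 (t = -6 - 42 = -48)
W(v, w) = v + v*w (W(v, w) = v*w + v = v + v*w)
B(P, H) = 1392*H (B(P, H) = (-48*(1 - 30))*H = (-48*(-29))*H = 1392*H)
B(2013, 1364) + 3888853 = 1392*1364 + 3888853 = 1898688 + 3888853 = 5787541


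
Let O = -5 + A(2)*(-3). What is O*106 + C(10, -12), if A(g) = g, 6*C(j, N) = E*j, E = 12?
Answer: -1146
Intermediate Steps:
C(j, N) = 2*j (C(j, N) = (12*j)/6 = 2*j)
O = -11 (O = -5 + 2*(-3) = -5 - 6 = -11)
O*106 + C(10, -12) = -11*106 + 2*10 = -1166 + 20 = -1146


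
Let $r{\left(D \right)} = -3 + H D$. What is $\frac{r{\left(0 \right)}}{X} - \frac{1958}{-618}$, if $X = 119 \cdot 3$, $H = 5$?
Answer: $\frac{116192}{36771} \approx 3.1599$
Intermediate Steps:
$r{\left(D \right)} = -3 + 5 D$
$X = 357$
$\frac{r{\left(0 \right)}}{X} - \frac{1958}{-618} = \frac{-3 + 5 \cdot 0}{357} - \frac{1958}{-618} = \left(-3 + 0\right) \frac{1}{357} - - \frac{979}{309} = \left(-3\right) \frac{1}{357} + \frac{979}{309} = - \frac{1}{119} + \frac{979}{309} = \frac{116192}{36771}$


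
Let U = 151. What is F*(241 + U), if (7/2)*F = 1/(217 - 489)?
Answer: -7/17 ≈ -0.41176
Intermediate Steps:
F = -1/952 (F = 2/(7*(217 - 489)) = (2/7)/(-272) = (2/7)*(-1/272) = -1/952 ≈ -0.0010504)
F*(241 + U) = -(241 + 151)/952 = -1/952*392 = -7/17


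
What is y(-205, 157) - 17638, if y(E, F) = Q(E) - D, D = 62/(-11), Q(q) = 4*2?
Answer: -193868/11 ≈ -17624.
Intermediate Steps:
Q(q) = 8
D = -62/11 (D = 62*(-1/11) = -62/11 ≈ -5.6364)
y(E, F) = 150/11 (y(E, F) = 8 - 1*(-62/11) = 8 + 62/11 = 150/11)
y(-205, 157) - 17638 = 150/11 - 17638 = -193868/11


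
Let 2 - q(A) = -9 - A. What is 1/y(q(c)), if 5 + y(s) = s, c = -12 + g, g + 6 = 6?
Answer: -⅙ ≈ -0.16667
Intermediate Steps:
g = 0 (g = -6 + 6 = 0)
c = -12 (c = -12 + 0 = -12)
q(A) = 11 + A (q(A) = 2 - (-9 - A) = 2 + (9 + A) = 11 + A)
y(s) = -5 + s
1/y(q(c)) = 1/(-5 + (11 - 12)) = 1/(-5 - 1) = 1/(-6) = -⅙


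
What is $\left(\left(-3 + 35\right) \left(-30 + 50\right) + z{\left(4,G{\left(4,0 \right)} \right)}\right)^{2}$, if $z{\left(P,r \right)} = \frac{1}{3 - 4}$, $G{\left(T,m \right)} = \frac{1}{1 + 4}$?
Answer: $408321$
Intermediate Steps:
$G{\left(T,m \right)} = \frac{1}{5}$
$z{\left(P,r \right)} = -1$ ($z{\left(P,r \right)} = \frac{1}{-1} = -1$)
$\left(\left(-3 + 35\right) \left(-30 + 50\right) + z{\left(4,G{\left(4,0 \right)} \right)}\right)^{2} = \left(\left(-3 + 35\right) \left(-30 + 50\right) - 1\right)^{2} = \left(32 \cdot 20 - 1\right)^{2} = \left(640 - 1\right)^{2} = 639^{2} = 408321$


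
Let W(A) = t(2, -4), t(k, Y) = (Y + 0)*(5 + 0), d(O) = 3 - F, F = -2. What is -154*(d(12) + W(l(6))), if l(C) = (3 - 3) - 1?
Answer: 2310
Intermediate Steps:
d(O) = 5 (d(O) = 3 - 1*(-2) = 3 + 2 = 5)
l(C) = -1 (l(C) = 0 - 1 = -1)
t(k, Y) = 5*Y (t(k, Y) = Y*5 = 5*Y)
W(A) = -20 (W(A) = 5*(-4) = -20)
-154*(d(12) + W(l(6))) = -154*(5 - 20) = -154*(-15) = 2310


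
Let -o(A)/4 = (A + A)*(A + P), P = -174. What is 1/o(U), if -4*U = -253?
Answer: 2/112079 ≈ 1.7845e-5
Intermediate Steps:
U = 253/4 (U = -¼*(-253) = 253/4 ≈ 63.250)
o(A) = -8*A*(-174 + A) (o(A) = -4*(A + A)*(A - 174) = -4*2*A*(-174 + A) = -8*A*(-174 + A))
1/o(U) = 1/(8*(253/4)*(174 - 1*253/4)) = 1/(8*(253/4)*(174 - 253/4)) = 1/(8*(253/4)*(443/4)) = 1/(112079/2) = 2/112079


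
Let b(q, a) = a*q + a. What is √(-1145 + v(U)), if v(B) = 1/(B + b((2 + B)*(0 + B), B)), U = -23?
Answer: 6*I*√3957693605/11155 ≈ 33.838*I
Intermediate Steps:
b(q, a) = a + a*q
v(B) = 1/(B + B*(1 + B*(2 + B))) (v(B) = 1/(B + B*(1 + (2 + B)*(0 + B))) = 1/(B + B*(1 + (2 + B)*B)) = 1/(B + B*(1 + B*(2 + B))))
√(-1145 + v(U)) = √(-1145 + 1/((-23)*(2 - 23*(2 - 23)))) = √(-1145 - 1/(23*(2 - 23*(-21)))) = √(-1145 - 1/(23*(2 + 483))) = √(-1145 - 1/23/485) = √(-1145 - 1/23*1/485) = √(-1145 - 1/11155) = √(-12772476/11155) = 6*I*√3957693605/11155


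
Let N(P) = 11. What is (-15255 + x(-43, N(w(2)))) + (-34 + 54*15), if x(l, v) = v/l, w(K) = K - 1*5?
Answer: -622608/43 ≈ -14479.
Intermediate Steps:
w(K) = -5 + K (w(K) = K - 5 = -5 + K)
(-15255 + x(-43, N(w(2)))) + (-34 + 54*15) = (-15255 + 11/(-43)) + (-34 + 54*15) = (-15255 + 11*(-1/43)) + (-34 + 810) = (-15255 - 11/43) + 776 = -655976/43 + 776 = -622608/43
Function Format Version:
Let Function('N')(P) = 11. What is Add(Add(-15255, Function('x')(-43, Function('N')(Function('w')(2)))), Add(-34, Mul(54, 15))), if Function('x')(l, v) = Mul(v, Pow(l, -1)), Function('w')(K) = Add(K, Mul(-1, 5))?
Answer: Rational(-622608, 43) ≈ -14479.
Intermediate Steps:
Function('w')(K) = Add(-5, K) (Function('w')(K) = Add(K, -5) = Add(-5, K))
Add(Add(-15255, Function('x')(-43, Function('N')(Function('w')(2)))), Add(-34, Mul(54, 15))) = Add(Add(-15255, Mul(11, Pow(-43, -1))), Add(-34, Mul(54, 15))) = Add(Add(-15255, Mul(11, Rational(-1, 43))), Add(-34, 810)) = Add(Add(-15255, Rational(-11, 43)), 776) = Add(Rational(-655976, 43), 776) = Rational(-622608, 43)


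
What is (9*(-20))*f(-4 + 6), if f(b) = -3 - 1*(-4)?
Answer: -180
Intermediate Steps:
f(b) = 1 (f(b) = -3 + 4 = 1)
(9*(-20))*f(-4 + 6) = (9*(-20))*1 = -180*1 = -180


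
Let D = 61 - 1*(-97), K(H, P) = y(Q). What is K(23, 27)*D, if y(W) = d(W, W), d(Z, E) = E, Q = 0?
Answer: 0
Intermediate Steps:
y(W) = W
K(H, P) = 0
D = 158 (D = 61 + 97 = 158)
K(23, 27)*D = 0*158 = 0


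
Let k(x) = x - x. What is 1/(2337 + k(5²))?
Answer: 1/2337 ≈ 0.00042790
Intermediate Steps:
k(x) = 0
1/(2337 + k(5²)) = 1/(2337 + 0) = 1/2337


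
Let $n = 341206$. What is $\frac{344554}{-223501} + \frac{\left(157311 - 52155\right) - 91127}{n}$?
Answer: $- \frac{114428396595}{76259882206} \approx -1.5005$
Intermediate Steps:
$\frac{344554}{-223501} + \frac{\left(157311 - 52155\right) - 91127}{n} = \frac{344554}{-223501} + \frac{\left(157311 - 52155\right) - 91127}{341206} = 344554 \left(- \frac{1}{223501}\right) + \left(105156 - 91127\right) \frac{1}{341206} = - \frac{344554}{223501} + 14029 \cdot \frac{1}{341206} = - \frac{344554}{223501} + \frac{14029}{341206} = - \frac{114428396595}{76259882206}$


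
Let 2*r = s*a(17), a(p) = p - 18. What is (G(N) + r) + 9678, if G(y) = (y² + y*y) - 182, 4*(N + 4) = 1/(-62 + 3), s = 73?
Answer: 264321181/27848 ≈ 9491.6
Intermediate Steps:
a(p) = -18 + p
N = -945/236 (N = -4 + 1/(4*(-62 + 3)) = -4 + (¼)/(-59) = -4 + (¼)*(-1/59) = -4 - 1/236 = -945/236 ≈ -4.0042)
G(y) = -182 + 2*y² (G(y) = (y² + y²) - 182 = 2*y² - 182 = -182 + 2*y²)
r = -73/2 (r = (73*(-18 + 17))/2 = (73*(-1))/2 = (½)*(-73) = -73/2 ≈ -36.500)
(G(N) + r) + 9678 = ((-182 + 2*(-945/236)²) - 73/2) + 9678 = ((-182 + 2*(893025/55696)) - 73/2) + 9678 = ((-182 + 893025/27848) - 73/2) + 9678 = (-4175311/27848 - 73/2) + 9678 = -5191763/27848 + 9678 = 264321181/27848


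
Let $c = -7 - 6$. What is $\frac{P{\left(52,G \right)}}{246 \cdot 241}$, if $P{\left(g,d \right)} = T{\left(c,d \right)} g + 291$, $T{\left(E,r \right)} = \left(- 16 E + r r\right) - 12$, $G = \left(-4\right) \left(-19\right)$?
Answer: $\frac{310835}{59286} \approx 5.243$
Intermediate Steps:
$c = -13$
$G = 76$
$T{\left(E,r \right)} = -12 + r^{2} - 16 E$ ($T{\left(E,r \right)} = \left(- 16 E + r^{2}\right) - 12 = \left(r^{2} - 16 E\right) - 12 = -12 + r^{2} - 16 E$)
$P{\left(g,d \right)} = 291 + g \left(196 + d^{2}\right)$ ($P{\left(g,d \right)} = \left(-12 + d^{2} - -208\right) g + 291 = \left(-12 + d^{2} + 208\right) g + 291 = \left(196 + d^{2}\right) g + 291 = g \left(196 + d^{2}\right) + 291 = 291 + g \left(196 + d^{2}\right)$)
$\frac{P{\left(52,G \right)}}{246 \cdot 241} = \frac{291 + 52 \left(196 + 76^{2}\right)}{246 \cdot 241} = \frac{291 + 52 \left(196 + 5776\right)}{59286} = \left(291 + 52 \cdot 5972\right) \frac{1}{59286} = \left(291 + 310544\right) \frac{1}{59286} = 310835 \cdot \frac{1}{59286} = \frac{310835}{59286}$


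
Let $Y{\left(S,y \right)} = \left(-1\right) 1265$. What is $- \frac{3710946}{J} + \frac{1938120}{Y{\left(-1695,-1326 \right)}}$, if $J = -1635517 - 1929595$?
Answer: $- \frac{8740405725}{5708692} \approx -1531.1$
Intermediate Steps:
$J = -3565112$
$Y{\left(S,y \right)} = -1265$
$- \frac{3710946}{J} + \frac{1938120}{Y{\left(-1695,-1326 \right)}} = - \frac{3710946}{-3565112} + \frac{1938120}{-1265} = \left(-3710946\right) \left(- \frac{1}{3565112}\right) + 1938120 \left(- \frac{1}{1265}\right) = \frac{23487}{22564} - \frac{387624}{253} = - \frac{8740405725}{5708692}$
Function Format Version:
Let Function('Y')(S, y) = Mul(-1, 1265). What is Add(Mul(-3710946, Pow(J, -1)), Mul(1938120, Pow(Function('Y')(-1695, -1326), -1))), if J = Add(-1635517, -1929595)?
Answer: Rational(-8740405725, 5708692) ≈ -1531.1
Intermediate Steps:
J = -3565112
Function('Y')(S, y) = -1265
Add(Mul(-3710946, Pow(J, -1)), Mul(1938120, Pow(Function('Y')(-1695, -1326), -1))) = Add(Mul(-3710946, Pow(-3565112, -1)), Mul(1938120, Pow(-1265, -1))) = Add(Mul(-3710946, Rational(-1, 3565112)), Mul(1938120, Rational(-1, 1265))) = Add(Rational(23487, 22564), Rational(-387624, 253)) = Rational(-8740405725, 5708692)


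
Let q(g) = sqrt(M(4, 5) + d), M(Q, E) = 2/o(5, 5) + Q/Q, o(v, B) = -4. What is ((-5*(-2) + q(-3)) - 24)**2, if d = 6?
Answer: (28 - sqrt(26))**2/4 ≈ 131.11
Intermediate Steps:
M(Q, E) = 1/2 (M(Q, E) = 2/(-4) + Q/Q = 2*(-1/4) + 1 = -1/2 + 1 = 1/2)
q(g) = sqrt(26)/2 (q(g) = sqrt(1/2 + 6) = sqrt(13/2) = sqrt(26)/2)
((-5*(-2) + q(-3)) - 24)**2 = ((-5*(-2) + sqrt(26)/2) - 24)**2 = ((10 + sqrt(26)/2) - 24)**2 = (-14 + sqrt(26)/2)**2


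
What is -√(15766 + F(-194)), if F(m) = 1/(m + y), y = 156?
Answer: -√22766066/38 ≈ -125.56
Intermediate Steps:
F(m) = 1/(156 + m) (F(m) = 1/(m + 156) = 1/(156 + m))
-√(15766 + F(-194)) = -√(15766 + 1/(156 - 194)) = -√(15766 + 1/(-38)) = -√(15766 - 1/38) = -√(599107/38) = -√22766066/38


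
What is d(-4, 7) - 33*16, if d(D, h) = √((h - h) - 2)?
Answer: -528 + I*√2 ≈ -528.0 + 1.4142*I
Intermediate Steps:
d(D, h) = I*√2 (d(D, h) = √(0 - 2) = √(-2) = I*√2)
d(-4, 7) - 33*16 = I*√2 - 33*16 = I*√2 - 528 = -528 + I*√2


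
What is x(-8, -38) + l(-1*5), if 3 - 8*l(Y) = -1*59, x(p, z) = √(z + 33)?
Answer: 31/4 + I*√5 ≈ 7.75 + 2.2361*I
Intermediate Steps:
x(p, z) = √(33 + z)
l(Y) = 31/4 (l(Y) = 3/8 - (-1)*59/8 = 3/8 - ⅛*(-59) = 3/8 + 59/8 = 31/4)
x(-8, -38) + l(-1*5) = √(33 - 38) + 31/4 = √(-5) + 31/4 = I*√5 + 31/4 = 31/4 + I*√5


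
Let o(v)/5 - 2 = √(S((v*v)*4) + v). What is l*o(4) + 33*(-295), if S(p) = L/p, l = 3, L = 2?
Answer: -9705 + 15*√258/8 ≈ -9674.9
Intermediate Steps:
S(p) = 2/p
o(v) = 10 + 5*√(v + 1/(2*v²)) (o(v) = 10 + 5*√(2/(((v*v)*4)) + v) = 10 + 5*√(2/((v²*4)) + v) = 10 + 5*√(2/((4*v²)) + v) = 10 + 5*√(2*(1/(4*v²)) + v) = 10 + 5*√(1/(2*v²) + v) = 10 + 5*√(v + 1/(2*v²)))
l*o(4) + 33*(-295) = 3*(10 + 5*√(2/4² + 4*4)/2) + 33*(-295) = 3*(10 + 5*√(2*(1/16) + 16)/2) - 9735 = 3*(10 + 5*√(⅛ + 16)/2) - 9735 = 3*(10 + 5*√(129/8)/2) - 9735 = 3*(10 + 5*(√258/4)/2) - 9735 = 3*(10 + 5*√258/8) - 9735 = (30 + 15*√258/8) - 9735 = -9705 + 15*√258/8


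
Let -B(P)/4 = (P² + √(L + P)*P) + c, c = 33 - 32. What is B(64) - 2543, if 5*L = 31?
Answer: -18931 - 768*√195/5 ≈ -21076.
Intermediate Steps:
L = 31/5 (L = (⅕)*31 = 31/5 ≈ 6.2000)
c = 1
B(P) = -4 - 4*P² - 4*P*√(31/5 + P) (B(P) = -4*((P² + √(31/5 + P)*P) + 1) = -4*((P² + P*√(31/5 + P)) + 1) = -4*(1 + P² + P*√(31/5 + P)) = -4 - 4*P² - 4*P*√(31/5 + P))
B(64) - 2543 = (-4 - 4*64² - ⅘*64*√(155 + 25*64)) - 2543 = (-4 - 4*4096 - ⅘*64*√(155 + 1600)) - 2543 = (-4 - 16384 - ⅘*64*√1755) - 2543 = (-4 - 16384 - ⅘*64*3*√195) - 2543 = (-4 - 16384 - 768*√195/5) - 2543 = (-16388 - 768*√195/5) - 2543 = -18931 - 768*√195/5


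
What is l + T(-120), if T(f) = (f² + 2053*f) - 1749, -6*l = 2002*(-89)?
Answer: -612038/3 ≈ -2.0401e+5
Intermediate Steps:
l = 89089/3 (l = -1001*(-89)/3 = -⅙*(-178178) = 89089/3 ≈ 29696.)
T(f) = -1749 + f² + 2053*f
l + T(-120) = 89089/3 + (-1749 + (-120)² + 2053*(-120)) = 89089/3 + (-1749 + 14400 - 246360) = 89089/3 - 233709 = -612038/3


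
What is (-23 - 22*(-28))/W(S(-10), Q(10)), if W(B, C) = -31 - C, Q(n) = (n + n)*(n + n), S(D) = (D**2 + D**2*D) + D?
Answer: -593/431 ≈ -1.3759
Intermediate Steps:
S(D) = D + D**2 + D**3 (S(D) = (D**2 + D**3) + D = D + D**2 + D**3)
Q(n) = 4*n**2 (Q(n) = (2*n)*(2*n) = 4*n**2)
(-23 - 22*(-28))/W(S(-10), Q(10)) = (-23 - 22*(-28))/(-31 - 4*10**2) = (-23 + 616)/(-31 - 4*100) = 593/(-31 - 1*400) = 593/(-31 - 400) = 593/(-431) = 593*(-1/431) = -593/431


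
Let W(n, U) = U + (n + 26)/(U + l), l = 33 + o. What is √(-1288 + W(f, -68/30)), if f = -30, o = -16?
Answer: I*√14182014210/3315 ≈ 35.924*I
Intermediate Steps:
l = 17 (l = 33 - 16 = 17)
W(n, U) = U + (26 + n)/(17 + U) (W(n, U) = U + (n + 26)/(U + 17) = U + (26 + n)/(17 + U))
√(-1288 + W(f, -68/30)) = √(-1288 + (26 - 30 + (-68/30)² + 17*(-68/30))/(17 - 68/30)) = √(-1288 + (26 - 30 + (-68*1/30)² + 17*(-68*1/30))/(17 - 68*1/30)) = √(-1288 + (26 - 30 + (-34/15)² + 17*(-34/15))/(17 - 34/15)) = √(-1288 + (26 - 30 + 1156/225 - 578/15)/(221/15)) = √(-1288 + (15/221)*(-8414/225)) = √(-1288 - 8414/3315) = √(-4278134/3315) = I*√14182014210/3315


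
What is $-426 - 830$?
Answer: $-1256$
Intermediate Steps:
$-426 - 830 = -1256$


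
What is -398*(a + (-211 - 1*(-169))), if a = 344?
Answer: -120196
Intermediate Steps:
-398*(a + (-211 - 1*(-169))) = -398*(344 + (-211 - 1*(-169))) = -398*(344 + (-211 + 169)) = -398*(344 - 42) = -398*302 = -120196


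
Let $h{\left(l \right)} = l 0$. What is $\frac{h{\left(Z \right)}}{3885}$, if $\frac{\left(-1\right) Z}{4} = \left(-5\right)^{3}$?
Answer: $0$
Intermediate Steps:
$Z = 500$ ($Z = - 4 \left(-5\right)^{3} = \left(-4\right) \left(-125\right) = 500$)
$h{\left(l \right)} = 0$
$\frac{h{\left(Z \right)}}{3885} = \frac{0}{3885} = 0 \cdot \frac{1}{3885} = 0$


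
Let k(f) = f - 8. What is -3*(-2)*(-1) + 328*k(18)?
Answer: 3274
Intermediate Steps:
k(f) = -8 + f
-3*(-2)*(-1) + 328*k(18) = -3*(-2)*(-1) + 328*(-8 + 18) = 6*(-1) + 328*10 = -6 + 3280 = 3274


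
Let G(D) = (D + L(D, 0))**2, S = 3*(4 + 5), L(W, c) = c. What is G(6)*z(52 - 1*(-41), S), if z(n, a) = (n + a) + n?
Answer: 7668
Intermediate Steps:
S = 27 (S = 3*9 = 27)
z(n, a) = a + 2*n (z(n, a) = (a + n) + n = a + 2*n)
G(D) = D**2 (G(D) = (D + 0)**2 = D**2)
G(6)*z(52 - 1*(-41), S) = 6**2*(27 + 2*(52 - 1*(-41))) = 36*(27 + 2*(52 + 41)) = 36*(27 + 2*93) = 36*(27 + 186) = 36*213 = 7668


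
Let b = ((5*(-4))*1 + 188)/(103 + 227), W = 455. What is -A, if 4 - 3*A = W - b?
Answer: 8259/55 ≈ 150.16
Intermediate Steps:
b = 28/55 (b = (-20*1 + 188)/330 = (-20 + 188)*(1/330) = 168*(1/330) = 28/55 ≈ 0.50909)
A = -8259/55 (A = 4/3 - (455 - 1*28/55)/3 = 4/3 - (455 - 28/55)/3 = 4/3 - ⅓*24997/55 = 4/3 - 24997/165 = -8259/55 ≈ -150.16)
-A = -1*(-8259/55) = 8259/55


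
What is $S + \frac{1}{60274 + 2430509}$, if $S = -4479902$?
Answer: $- \frac{11158463743265}{2490783} \approx -4.4799 \cdot 10^{6}$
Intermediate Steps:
$S + \frac{1}{60274 + 2430509} = -4479902 + \frac{1}{60274 + 2430509} = -4479902 + \frac{1}{2490783} = - \frac{11158463743265}{2490783}$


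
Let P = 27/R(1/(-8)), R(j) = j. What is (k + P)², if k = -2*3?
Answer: 49284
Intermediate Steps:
k = -6
P = -216 (P = 27/(1/(-8)) = 27/(-⅛) = 27*(-8) = -216)
(k + P)² = (-6 - 216)² = (-222)² = 49284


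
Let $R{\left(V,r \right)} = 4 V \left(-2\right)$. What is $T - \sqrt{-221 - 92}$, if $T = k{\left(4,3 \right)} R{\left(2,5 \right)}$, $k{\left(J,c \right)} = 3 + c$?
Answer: $-96 - i \sqrt{313} \approx -96.0 - 17.692 i$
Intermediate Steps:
$R{\left(V,r \right)} = - 8 V$
$T = -96$ ($T = \left(3 + 3\right) \left(\left(-8\right) 2\right) = 6 \left(-16\right) = -96$)
$T - \sqrt{-221 - 92} = -96 - \sqrt{-221 - 92} = -96 - \sqrt{-313} = -96 - i \sqrt{313}$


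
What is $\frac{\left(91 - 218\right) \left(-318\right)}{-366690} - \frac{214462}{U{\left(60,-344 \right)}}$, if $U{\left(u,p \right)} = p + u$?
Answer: $\frac{6552466763}{8678330} \approx 755.04$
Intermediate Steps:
$\frac{\left(91 - 218\right) \left(-318\right)}{-366690} - \frac{214462}{U{\left(60,-344 \right)}} = \frac{\left(91 - 218\right) \left(-318\right)}{-366690} - \frac{214462}{-344 + 60} = \left(-127\right) \left(-318\right) \left(- \frac{1}{366690}\right) - \frac{214462}{-284} = 40386 \left(- \frac{1}{366690}\right) - - \frac{107231}{142} = - \frac{6731}{61115} + \frac{107231}{142} = \frac{6552466763}{8678330}$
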